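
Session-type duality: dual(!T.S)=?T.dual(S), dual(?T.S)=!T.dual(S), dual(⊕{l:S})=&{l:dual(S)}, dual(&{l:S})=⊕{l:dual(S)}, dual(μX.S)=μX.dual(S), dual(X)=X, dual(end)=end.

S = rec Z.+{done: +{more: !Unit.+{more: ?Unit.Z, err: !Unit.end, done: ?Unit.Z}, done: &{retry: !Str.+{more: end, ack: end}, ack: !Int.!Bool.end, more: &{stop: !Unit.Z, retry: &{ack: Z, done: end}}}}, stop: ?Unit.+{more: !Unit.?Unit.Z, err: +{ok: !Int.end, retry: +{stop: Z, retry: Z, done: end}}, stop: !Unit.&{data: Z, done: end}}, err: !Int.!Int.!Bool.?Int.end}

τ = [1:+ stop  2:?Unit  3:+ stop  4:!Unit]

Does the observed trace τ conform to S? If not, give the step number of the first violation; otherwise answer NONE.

@1 + stop  match  state: ?Unit.+{more: !Unit.?Unit.rec Z.…, err: +{ok: !Int.end, retry: +{stop: rec Z.…, retry: rec Z.…, done: end}}, stop: !Unit.&{data: rec Z.…, done: end}}
@2 ?Unit  match  state: +{more: !Unit.?Unit.rec Z.…, err: +{ok: !Int.end, retry: +{stop: rec Z.…, retry: rec Z.…, done: end}}, stop: !Unit.&{data: rec Z.…, done: end}}
@3 + stop  match  state: !Unit.&{data: rec Z.…, done: end}
@4 !Unit  match  state: &{data: rec Z.…, done: end}
τ conforms to S (length 4)

NONE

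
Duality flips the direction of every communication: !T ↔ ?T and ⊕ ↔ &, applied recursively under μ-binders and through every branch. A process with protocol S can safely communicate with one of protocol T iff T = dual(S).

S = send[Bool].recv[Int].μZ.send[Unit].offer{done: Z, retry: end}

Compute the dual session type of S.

send[Bool] = recv[Bool]
  recv[Int] = send[Int]
    μZ = μZ  (rec unchanged)
      send[Unit] = recv[Unit]
        offer{done,retry} = select{done,retry}  (&→⊕)
          • done:
            dual(Z) = Z
          • retry:
            dual(end) = end

recv[Bool].send[Int].μZ.recv[Unit].select{done: Z, retry: end}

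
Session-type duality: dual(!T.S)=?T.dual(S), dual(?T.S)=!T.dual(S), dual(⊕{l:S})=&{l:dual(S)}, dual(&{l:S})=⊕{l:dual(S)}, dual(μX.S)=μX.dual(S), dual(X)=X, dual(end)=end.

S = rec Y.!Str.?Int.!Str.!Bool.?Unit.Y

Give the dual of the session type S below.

rec Y.?Str.!Int.?Str.?Bool.!Unit.Y

rec Y ↦ rec Y  (binder kept)
  !Str ↦ ?Str
    ?Int ↦ !Int
      !Str ↦ ?Str
        !Bool ↦ ?Bool
          ?Unit ↦ !Unit
            Y ↦ Y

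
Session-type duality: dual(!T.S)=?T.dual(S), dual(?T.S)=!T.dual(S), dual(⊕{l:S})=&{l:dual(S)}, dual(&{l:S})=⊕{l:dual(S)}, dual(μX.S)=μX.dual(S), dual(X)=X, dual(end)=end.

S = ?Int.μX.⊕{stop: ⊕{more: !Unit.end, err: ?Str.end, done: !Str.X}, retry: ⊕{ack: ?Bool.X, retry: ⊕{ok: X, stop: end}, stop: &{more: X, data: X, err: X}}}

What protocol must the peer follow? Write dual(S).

!Int.μX.&{stop: &{more: ?Unit.end, err: !Str.end, done: ?Str.X}, retry: &{ack: !Bool.X, retry: &{ok: X, stop: end}, stop: ⊕{more: X, data: X, err: X}}}

?Int ↦ !Int
  μX ↦ μX  (binder kept)
    ⊕{stop,retry} ↦ &{stop,retry}  (⊕→&)
      • stop:
        ⊕{more,err,done} ↦ &{more,err,done}  (⊕→&)
          • more:
            !Unit ↦ ?Unit
              end self-dual
          • err:
            ?Str ↦ !Str
              end self-dual
          • done:
            !Str ↦ ?Str
              X self-dual
      • retry:
        ⊕{ack,retry,stop} ↦ &{ack,retry,stop}  (⊕→&)
          • ack:
            ?Bool ↦ !Bool
              X self-dual
          • retry:
            ⊕{ok,stop} ↦ &{ok,stop}  (⊕→&)
              • ok:
                X self-dual
              • stop:
                end self-dual
          • stop:
            &{more,data,err} ↦ ⊕{more,data,err}  (offer→select)
              • more:
                X self-dual
              • data:
                X self-dual
              • err:
                X self-dual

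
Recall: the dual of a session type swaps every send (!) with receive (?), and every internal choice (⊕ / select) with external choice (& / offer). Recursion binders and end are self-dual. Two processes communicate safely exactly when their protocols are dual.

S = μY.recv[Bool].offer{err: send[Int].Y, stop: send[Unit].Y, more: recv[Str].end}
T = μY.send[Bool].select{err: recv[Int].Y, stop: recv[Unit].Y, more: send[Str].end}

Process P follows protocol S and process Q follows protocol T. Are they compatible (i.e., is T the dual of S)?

μY ‖ μY  match (binder kept)
  recv[Bool] ‖ send[Bool]  match
    offer{err,stop,more} ‖ select{err,stop,more}  match label sets agree
      • err:
        send[Int] ‖ recv[Int]  match
          Y ‖ Y  match
      • stop:
        send[Unit] ‖ recv[Unit]  match
          Y ‖ Y  match
      • more:
        recv[Str] ‖ send[Str]  match
          end ‖ end  match

YES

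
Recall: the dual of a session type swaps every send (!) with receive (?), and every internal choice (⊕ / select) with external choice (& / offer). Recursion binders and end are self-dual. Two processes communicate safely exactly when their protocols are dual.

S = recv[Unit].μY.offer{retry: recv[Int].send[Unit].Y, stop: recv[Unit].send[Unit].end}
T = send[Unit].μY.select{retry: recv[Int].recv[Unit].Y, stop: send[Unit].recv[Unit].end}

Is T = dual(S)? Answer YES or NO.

recv[Unit] ‖ send[Unit]  ok
  μY ‖ μY  ok (μ self-dual)
    offer{retry,stop} ‖ select{retry,stop}  ok labels match
      case retry:
        recv[Int] ‖ recv[Int]  ✗ same direction on both sides — not dual

NO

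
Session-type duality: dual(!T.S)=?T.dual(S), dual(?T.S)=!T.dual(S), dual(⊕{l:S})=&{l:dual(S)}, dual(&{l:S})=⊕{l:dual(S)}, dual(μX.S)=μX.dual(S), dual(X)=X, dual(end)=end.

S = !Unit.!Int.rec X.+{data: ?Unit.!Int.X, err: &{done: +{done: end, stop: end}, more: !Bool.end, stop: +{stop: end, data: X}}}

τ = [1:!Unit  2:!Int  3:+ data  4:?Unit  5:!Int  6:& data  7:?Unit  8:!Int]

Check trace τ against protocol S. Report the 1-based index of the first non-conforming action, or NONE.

[1] !Unit  ✓  state: !Int.rec X.…
[2] !Int  ✓  state: rec X.…
[3] + data  ✓  state: ?Unit.!Int.rec X.…
[4] ?Unit  ✓  state: !Int.rec X.…
[5] !Int  ✓  state: rec X.…
[6] got & data, protocol expects + data or + err  ✗

6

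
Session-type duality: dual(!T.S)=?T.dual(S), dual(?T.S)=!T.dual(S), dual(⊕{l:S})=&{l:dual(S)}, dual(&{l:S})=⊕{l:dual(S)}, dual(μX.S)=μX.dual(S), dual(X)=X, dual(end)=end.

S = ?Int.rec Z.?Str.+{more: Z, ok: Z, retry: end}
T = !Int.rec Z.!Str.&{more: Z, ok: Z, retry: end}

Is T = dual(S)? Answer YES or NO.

YES

?Int ‖ !Int  ok
  rec Z ‖ rec Z  ok (binder kept)
    ?Str ‖ !Str  ok
      +{more,ok,retry} ‖ &{more,ok,retry}  ok labels match
        • more:
          Z ‖ Z  ok
        • ok:
          Z ‖ Z  ok
        • retry:
          end ‖ end  ok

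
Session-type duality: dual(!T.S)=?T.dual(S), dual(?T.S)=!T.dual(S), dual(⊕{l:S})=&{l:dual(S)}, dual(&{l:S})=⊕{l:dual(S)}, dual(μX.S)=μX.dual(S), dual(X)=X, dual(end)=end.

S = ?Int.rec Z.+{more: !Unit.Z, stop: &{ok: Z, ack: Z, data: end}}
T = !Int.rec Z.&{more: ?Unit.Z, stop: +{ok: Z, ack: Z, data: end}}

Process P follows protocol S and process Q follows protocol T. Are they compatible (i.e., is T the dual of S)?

YES

?Int | !Int  match
  rec Z | rec Z  match (μ self-dual)
    +{more,stop} | &{more,stop}  match labels match
      case more:
        !Unit | ?Unit  match
          Z | Z  match
      case stop:
        &{ok,ack,data} | +{ok,ack,data}  match labels match
          case ok:
            Z | Z  match
          case ack:
            Z | Z  match
          case data:
            end | end  match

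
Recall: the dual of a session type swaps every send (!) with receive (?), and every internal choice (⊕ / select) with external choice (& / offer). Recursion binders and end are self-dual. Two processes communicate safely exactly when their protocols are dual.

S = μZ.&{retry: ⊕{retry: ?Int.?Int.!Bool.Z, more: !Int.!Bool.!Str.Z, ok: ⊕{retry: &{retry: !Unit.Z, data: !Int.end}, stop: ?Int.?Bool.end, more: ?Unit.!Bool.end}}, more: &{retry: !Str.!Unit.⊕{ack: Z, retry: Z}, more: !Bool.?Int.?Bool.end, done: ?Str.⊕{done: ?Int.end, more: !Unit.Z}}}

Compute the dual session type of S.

μZ = μZ  (binder kept)
  &{retry,more} = ⊕{retry,more}  (external→internal)
    case retry:
      ⊕{retry,more,ok} = &{retry,more,ok}  (select→offer)
        case retry:
          ?Int = !Int
            ?Int = !Int
              !Bool = ?Bool
                Z ↦ Z
        case more:
          !Int = ?Int
            !Bool = ?Bool
              !Str = ?Str
                Z ↦ Z
        case ok:
          ⊕{retry,stop,more} = &{retry,stop,more}  (select→offer)
            case retry:
              &{retry,data} = ⊕{retry,data}  (external→internal)
                case retry:
                  !Unit = ?Unit
                    Z ↦ Z
                case data:
                  !Int = ?Int
                    end ↦ end
            case stop:
              ?Int = !Int
                ?Bool = !Bool
                  end ↦ end
            case more:
              ?Unit = !Unit
                !Bool = ?Bool
                  end ↦ end
    case more:
      &{retry,more,done} = ⊕{retry,more,done}  (external→internal)
        case retry:
          !Str = ?Str
            !Unit = ?Unit
              ⊕{ack,retry} = &{ack,retry}  (select→offer)
                case ack:
                  Z ↦ Z
                case retry:
                  Z ↦ Z
        case more:
          !Bool = ?Bool
            ?Int = !Int
              ?Bool = !Bool
                end ↦ end
        case done:
          ?Str = !Str
            ⊕{done,more} = &{done,more}  (select→offer)
              case done:
                ?Int = !Int
                  end ↦ end
              case more:
                !Unit = ?Unit
                  Z ↦ Z

μZ.⊕{retry: &{retry: !Int.!Int.?Bool.Z, more: ?Int.?Bool.?Str.Z, ok: &{retry: ⊕{retry: ?Unit.Z, data: ?Int.end}, stop: !Int.!Bool.end, more: !Unit.?Bool.end}}, more: ⊕{retry: ?Str.?Unit.&{ack: Z, retry: Z}, more: ?Bool.!Int.!Bool.end, done: !Str.&{done: !Int.end, more: ?Unit.Z}}}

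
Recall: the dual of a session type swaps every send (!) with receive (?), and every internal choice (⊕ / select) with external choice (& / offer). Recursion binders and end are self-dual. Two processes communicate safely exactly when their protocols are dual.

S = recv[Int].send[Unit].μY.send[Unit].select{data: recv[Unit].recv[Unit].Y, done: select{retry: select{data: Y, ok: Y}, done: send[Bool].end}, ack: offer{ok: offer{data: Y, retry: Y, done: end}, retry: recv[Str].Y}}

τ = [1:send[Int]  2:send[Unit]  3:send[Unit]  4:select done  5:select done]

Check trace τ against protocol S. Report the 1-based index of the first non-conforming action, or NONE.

1

step 1: got send[Int], protocol expects recv[Int]  ✗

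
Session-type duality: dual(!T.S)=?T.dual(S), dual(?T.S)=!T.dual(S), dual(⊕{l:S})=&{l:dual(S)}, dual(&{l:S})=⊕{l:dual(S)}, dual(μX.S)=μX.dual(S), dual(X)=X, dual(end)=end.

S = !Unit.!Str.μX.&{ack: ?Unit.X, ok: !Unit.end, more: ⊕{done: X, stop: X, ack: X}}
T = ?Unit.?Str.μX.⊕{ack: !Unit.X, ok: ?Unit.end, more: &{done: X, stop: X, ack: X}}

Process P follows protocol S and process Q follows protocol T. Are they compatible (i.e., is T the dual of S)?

YES

!Unit | ?Unit  ✓
  !Str | ?Str  ✓
    μX | μX  ✓ (rec unchanged)
      &{ack,ok,more} | ⊕{ack,ok,more}  ✓ same labels
        [ack]
          ?Unit | !Unit  ✓
            X | X  ✓
        [ok]
          !Unit | ?Unit  ✓
            end | end  ✓
        [more]
          ⊕{done,stop,ack} | &{done,stop,ack}  ✓ same labels
            [done]
              X | X  ✓
            [stop]
              X | X  ✓
            [ack]
              X | X  ✓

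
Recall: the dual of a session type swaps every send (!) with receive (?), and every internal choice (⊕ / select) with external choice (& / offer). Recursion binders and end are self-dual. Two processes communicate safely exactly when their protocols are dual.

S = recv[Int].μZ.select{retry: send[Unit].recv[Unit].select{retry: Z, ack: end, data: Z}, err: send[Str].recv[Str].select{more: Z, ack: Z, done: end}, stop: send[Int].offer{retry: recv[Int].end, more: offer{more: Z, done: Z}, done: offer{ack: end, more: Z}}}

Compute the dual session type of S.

send[Int].μZ.offer{retry: recv[Unit].send[Unit].offer{retry: Z, ack: end, data: Z}, err: recv[Str].send[Str].offer{more: Z, ack: Z, done: end}, stop: recv[Int].select{retry: send[Int].end, more: select{more: Z, done: Z}, done: select{ack: end, more: Z}}}

recv[Int] ↦ send[Int]
  μZ ↦ μZ  (binder kept)
    select{retry,err,stop} ↦ offer{retry,err,stop}  (internal→external)
      [retry]
        send[Unit] ↦ recv[Unit]
          recv[Unit] ↦ send[Unit]
            select{retry,ack,data} ↦ offer{retry,ack,data}  (internal→external)
              [retry]
                Z ↦ Z
              [ack]
                end ↦ end
              [data]
                Z ↦ Z
      [err]
        send[Str] ↦ recv[Str]
          recv[Str] ↦ send[Str]
            select{more,ack,done} ↦ offer{more,ack,done}  (internal→external)
              [more]
                Z ↦ Z
              [ack]
                Z ↦ Z
              [done]
                end ↦ end
      [stop]
        send[Int] ↦ recv[Int]
          offer{retry,more,done} ↦ select{retry,more,done}  (&→⊕)
            [retry]
              recv[Int] ↦ send[Int]
                end ↦ end
            [more]
              offer{more,done} ↦ select{more,done}  (&→⊕)
                [more]
                  Z ↦ Z
                [done]
                  Z ↦ Z
            [done]
              offer{ack,more} ↦ select{ack,more}  (&→⊕)
                [ack]
                  end ↦ end
                [more]
                  Z ↦ Z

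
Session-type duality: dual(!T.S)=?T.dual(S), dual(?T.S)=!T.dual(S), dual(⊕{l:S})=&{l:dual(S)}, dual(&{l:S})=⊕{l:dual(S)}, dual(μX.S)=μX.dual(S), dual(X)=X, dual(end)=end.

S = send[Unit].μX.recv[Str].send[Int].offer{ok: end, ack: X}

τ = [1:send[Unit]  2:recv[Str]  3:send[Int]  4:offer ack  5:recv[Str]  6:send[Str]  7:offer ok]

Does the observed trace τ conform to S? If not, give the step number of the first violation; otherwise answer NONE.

6

[1] send[Unit]  match  residual = μX.…
[2] recv[Str]  match  residual = send[Int].offer{ok: end, ack: μX.…}
[3] send[Int]  match  residual = offer{ok: end, ack: μX.…}
[4] offer ack  match  residual = μX.…
[5] recv[Str]  match  residual = send[Int].offer{ok: end, ack: μX.…}
[6] got send[Str], protocol expects send[Int]  ✗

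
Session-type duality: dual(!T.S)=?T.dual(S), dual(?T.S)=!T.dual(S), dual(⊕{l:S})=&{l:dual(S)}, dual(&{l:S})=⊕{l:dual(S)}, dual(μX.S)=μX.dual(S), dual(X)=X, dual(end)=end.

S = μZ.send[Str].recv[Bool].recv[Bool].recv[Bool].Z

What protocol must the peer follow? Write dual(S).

μZ.recv[Str].send[Bool].send[Bool].send[Bool].Z

μZ = μZ  (binder kept)
  send[Str] = recv[Str]
    recv[Bool] = send[Bool]
      recv[Bool] = send[Bool]
        recv[Bool] = send[Bool]
          dual(Z) = Z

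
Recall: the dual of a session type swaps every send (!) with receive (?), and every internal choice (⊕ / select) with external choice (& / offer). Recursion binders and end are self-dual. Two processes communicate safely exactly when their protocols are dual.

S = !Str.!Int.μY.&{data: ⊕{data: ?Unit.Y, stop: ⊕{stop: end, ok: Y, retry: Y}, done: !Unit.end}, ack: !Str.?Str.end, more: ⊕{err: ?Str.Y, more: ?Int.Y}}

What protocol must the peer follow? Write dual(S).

?Str.?Int.μY.⊕{data: &{data: !Unit.Y, stop: &{stop: end, ok: Y, retry: Y}, done: ?Unit.end}, ack: ?Str.!Str.end, more: &{err: !Str.Y, more: !Int.Y}}

!Str = ?Str
  !Int = ?Int
    μY = μY  (μ self-dual)
      &{data,ack,more} = ⊕{data,ack,more}  (offer→select)
        [data]
          ⊕{data,stop,done} = &{data,stop,done}  (⊕→&)
            [data]
              ?Unit = !Unit
                Y self-dual
            [stop]
              ⊕{stop,ok,retry} = &{stop,ok,retry}  (⊕→&)
                [stop]
                  end self-dual
                [ok]
                  Y self-dual
                [retry]
                  Y self-dual
            [done]
              !Unit = ?Unit
                end self-dual
        [ack]
          !Str = ?Str
            ?Str = !Str
              end self-dual
        [more]
          ⊕{err,more} = &{err,more}  (⊕→&)
            [err]
              ?Str = !Str
                Y self-dual
            [more]
              ?Int = !Int
                Y self-dual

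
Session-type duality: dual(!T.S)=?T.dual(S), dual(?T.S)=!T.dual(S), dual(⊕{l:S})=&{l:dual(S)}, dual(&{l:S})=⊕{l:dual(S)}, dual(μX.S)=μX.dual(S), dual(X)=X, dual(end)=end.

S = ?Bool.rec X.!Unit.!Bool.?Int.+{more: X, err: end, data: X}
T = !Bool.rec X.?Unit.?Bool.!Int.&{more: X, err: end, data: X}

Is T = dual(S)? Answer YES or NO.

YES

?Bool ‖ !Bool  ✓
  rec X ‖ rec X  ✓ (rec unchanged)
    !Unit ‖ ?Unit  ✓
      !Bool ‖ ?Bool  ✓
        ?Int ‖ !Int  ✓
          +{more,err,data} ‖ &{more,err,data}  ✓ same labels
            [more]
              X ‖ X  ✓
            [err]
              end ‖ end  ✓
            [data]
              X ‖ X  ✓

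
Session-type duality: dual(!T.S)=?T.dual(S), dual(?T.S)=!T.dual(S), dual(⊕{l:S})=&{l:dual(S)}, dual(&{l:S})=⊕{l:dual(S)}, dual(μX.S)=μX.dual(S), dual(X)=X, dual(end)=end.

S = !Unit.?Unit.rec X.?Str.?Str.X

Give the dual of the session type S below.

?Unit.!Unit.rec X.!Str.!Str.X

!Unit → ?Unit
  ?Unit → !Unit
    rec X → rec X  (μ self-dual)
      ?Str → !Str
        ?Str → !Str
          dual(X) = X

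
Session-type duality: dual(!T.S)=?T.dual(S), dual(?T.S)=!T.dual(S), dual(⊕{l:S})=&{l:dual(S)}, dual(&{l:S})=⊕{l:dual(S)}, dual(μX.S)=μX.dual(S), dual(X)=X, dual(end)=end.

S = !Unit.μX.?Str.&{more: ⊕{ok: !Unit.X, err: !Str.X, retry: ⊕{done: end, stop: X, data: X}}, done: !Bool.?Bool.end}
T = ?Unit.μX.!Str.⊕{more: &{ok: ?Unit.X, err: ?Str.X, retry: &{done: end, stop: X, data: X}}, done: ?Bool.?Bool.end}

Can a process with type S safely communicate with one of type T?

!Unit | ?Unit  ✓
  μX | μX  ✓ (rec unchanged)
    ?Str | !Str  ✓
      &{more,done} | ⊕{more,done}  ✓ same labels
        [more]
          ⊕{ok,err,retry} | &{ok,err,retry}  ✓ same labels
            [ok]
              !Unit | ?Unit  ✓
                X | X  ✓
            [err]
              !Str | ?Str  ✓
                X | X  ✓
            [retry]
              ⊕{done,stop,data} | &{done,stop,data}  ✓ same labels
                [done]
                  end | end  ✓
                [stop]
                  X | X  ✓
                [data]
                  X | X  ✓
        [done]
          !Bool | ?Bool  ✓
            ?Bool | ?Bool  ✗ same direction on both sides — not dual

NO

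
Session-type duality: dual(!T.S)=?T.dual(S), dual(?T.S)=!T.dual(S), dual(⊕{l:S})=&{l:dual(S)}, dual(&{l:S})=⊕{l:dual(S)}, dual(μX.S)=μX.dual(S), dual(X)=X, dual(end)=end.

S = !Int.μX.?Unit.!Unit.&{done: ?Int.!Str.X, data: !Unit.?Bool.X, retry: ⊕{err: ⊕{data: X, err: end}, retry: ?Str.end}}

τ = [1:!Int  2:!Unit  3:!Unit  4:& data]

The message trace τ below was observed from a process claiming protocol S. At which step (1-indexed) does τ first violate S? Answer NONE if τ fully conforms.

step 1: !Int  ✓  now at μX.…
step 2: got !Unit, protocol expects ?Unit  ✗

2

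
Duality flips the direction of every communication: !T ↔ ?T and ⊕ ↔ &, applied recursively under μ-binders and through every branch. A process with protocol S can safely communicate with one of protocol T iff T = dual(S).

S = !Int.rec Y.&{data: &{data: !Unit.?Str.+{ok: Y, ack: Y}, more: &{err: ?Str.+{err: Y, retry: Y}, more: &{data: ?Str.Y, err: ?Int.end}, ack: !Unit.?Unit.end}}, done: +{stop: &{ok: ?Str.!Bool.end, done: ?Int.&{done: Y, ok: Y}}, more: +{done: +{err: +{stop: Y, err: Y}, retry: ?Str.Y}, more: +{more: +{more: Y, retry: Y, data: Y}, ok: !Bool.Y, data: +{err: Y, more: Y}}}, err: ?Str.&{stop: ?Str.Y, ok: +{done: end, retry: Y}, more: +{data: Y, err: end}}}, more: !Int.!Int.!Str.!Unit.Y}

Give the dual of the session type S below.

!Int ↦ ?Int
  rec Y ↦ rec Y  (μ self-dual)
    &{data,done,more} ↦ +{data,done,more}  (offer→select)
      [data]
        &{data,more} ↦ +{data,more}  (offer→select)
          [data]
            !Unit ↦ ?Unit
              ?Str ↦ !Str
                +{ok,ack} ↦ &{ok,ack}  (select→offer)
                  [ok]
                    Y ↦ Y
                  [ack]
                    Y ↦ Y
          [more]
            &{err,more,ack} ↦ +{err,more,ack}  (offer→select)
              [err]
                ?Str ↦ !Str
                  +{err,retry} ↦ &{err,retry}  (select→offer)
                    [err]
                      Y ↦ Y
                    [retry]
                      Y ↦ Y
              [more]
                &{data,err} ↦ +{data,err}  (offer→select)
                  [data]
                    ?Str ↦ !Str
                      Y ↦ Y
                  [err]
                    ?Int ↦ !Int
                      end ↦ end
              [ack]
                !Unit ↦ ?Unit
                  ?Unit ↦ !Unit
                    end ↦ end
      [done]
        +{stop,more,err} ↦ &{stop,more,err}  (select→offer)
          [stop]
            &{ok,done} ↦ +{ok,done}  (offer→select)
              [ok]
                ?Str ↦ !Str
                  !Bool ↦ ?Bool
                    end ↦ end
              [done]
                ?Int ↦ !Int
                  &{done,ok} ↦ +{done,ok}  (offer→select)
                    [done]
                      Y ↦ Y
                    [ok]
                      Y ↦ Y
          [more]
            +{done,more} ↦ &{done,more}  (select→offer)
              [done]
                +{err,retry} ↦ &{err,retry}  (select→offer)
                  [err]
                    +{stop,err} ↦ &{stop,err}  (select→offer)
                      [stop]
                        Y ↦ Y
                      [err]
                        Y ↦ Y
                  [retry]
                    ?Str ↦ !Str
                      Y ↦ Y
              [more]
                +{more,ok,data} ↦ &{more,ok,data}  (select→offer)
                  [more]
                    +{more,retry,data} ↦ &{more,retry,data}  (select→offer)
                      [more]
                        Y ↦ Y
                      [retry]
                        Y ↦ Y
                      [data]
                        Y ↦ Y
                  [ok]
                    !Bool ↦ ?Bool
                      Y ↦ Y
                  [data]
                    +{err,more} ↦ &{err,more}  (select→offer)
                      [err]
                        Y ↦ Y
                      [more]
                        Y ↦ Y
          [err]
            ?Str ↦ !Str
              &{stop,ok,more} ↦ +{stop,ok,more}  (offer→select)
                [stop]
                  ?Str ↦ !Str
                    Y ↦ Y
                [ok]
                  +{done,retry} ↦ &{done,retry}  (select→offer)
                    [done]
                      end ↦ end
                    [retry]
                      Y ↦ Y
                [more]
                  +{data,err} ↦ &{data,err}  (select→offer)
                    [data]
                      Y ↦ Y
                    [err]
                      end ↦ end
      [more]
        !Int ↦ ?Int
          !Int ↦ ?Int
            !Str ↦ ?Str
              !Unit ↦ ?Unit
                Y ↦ Y

?Int.rec Y.+{data: +{data: ?Unit.!Str.&{ok: Y, ack: Y}, more: +{err: !Str.&{err: Y, retry: Y}, more: +{data: !Str.Y, err: !Int.end}, ack: ?Unit.!Unit.end}}, done: &{stop: +{ok: !Str.?Bool.end, done: !Int.+{done: Y, ok: Y}}, more: &{done: &{err: &{stop: Y, err: Y}, retry: !Str.Y}, more: &{more: &{more: Y, retry: Y, data: Y}, ok: ?Bool.Y, data: &{err: Y, more: Y}}}, err: !Str.+{stop: !Str.Y, ok: &{done: end, retry: Y}, more: &{data: Y, err: end}}}, more: ?Int.?Int.?Str.?Unit.Y}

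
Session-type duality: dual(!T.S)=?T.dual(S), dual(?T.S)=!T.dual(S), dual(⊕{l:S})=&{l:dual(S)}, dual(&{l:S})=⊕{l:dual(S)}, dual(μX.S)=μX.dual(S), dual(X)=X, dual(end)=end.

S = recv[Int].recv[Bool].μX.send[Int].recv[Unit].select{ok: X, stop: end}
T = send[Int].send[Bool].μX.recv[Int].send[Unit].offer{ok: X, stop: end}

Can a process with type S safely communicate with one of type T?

YES

recv[Int] ‖ send[Int]  ok
  recv[Bool] ‖ send[Bool]  ok
    μX ‖ μX  ok (binder kept)
      send[Int] ‖ recv[Int]  ok
        recv[Unit] ‖ send[Unit]  ok
          select{ok,stop} ‖ offer{ok,stop}  ok label sets agree
            • ok:
              X ‖ X  ok
            • stop:
              end ‖ end  ok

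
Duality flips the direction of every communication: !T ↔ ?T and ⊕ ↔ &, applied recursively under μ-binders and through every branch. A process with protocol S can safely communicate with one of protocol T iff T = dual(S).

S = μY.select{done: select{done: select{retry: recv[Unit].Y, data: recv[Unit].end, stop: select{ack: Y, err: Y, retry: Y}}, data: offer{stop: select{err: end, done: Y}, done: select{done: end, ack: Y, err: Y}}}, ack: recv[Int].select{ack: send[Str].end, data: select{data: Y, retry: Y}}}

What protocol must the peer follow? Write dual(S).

μY = μY  (binder kept)
  select{done,ack} = offer{done,ack}  (⊕→&)
    case done:
      select{done,data} = offer{done,data}  (⊕→&)
        case done:
          select{retry,data,stop} = offer{retry,data,stop}  (⊕→&)
            case retry:
              recv[Unit] = send[Unit]
                dual(Y) = Y
            case data:
              recv[Unit] = send[Unit]
                dual(end) = end
            case stop:
              select{ack,err,retry} = offer{ack,err,retry}  (⊕→&)
                case ack:
                  dual(Y) = Y
                case err:
                  dual(Y) = Y
                case retry:
                  dual(Y) = Y
        case data:
          offer{stop,done} = select{stop,done}  (offer→select)
            case stop:
              select{err,done} = offer{err,done}  (⊕→&)
                case err:
                  dual(end) = end
                case done:
                  dual(Y) = Y
            case done:
              select{done,ack,err} = offer{done,ack,err}  (⊕→&)
                case done:
                  dual(end) = end
                case ack:
                  dual(Y) = Y
                case err:
                  dual(Y) = Y
    case ack:
      recv[Int] = send[Int]
        select{ack,data} = offer{ack,data}  (⊕→&)
          case ack:
            send[Str] = recv[Str]
              dual(end) = end
          case data:
            select{data,retry} = offer{data,retry}  (⊕→&)
              case data:
                dual(Y) = Y
              case retry:
                dual(Y) = Y

μY.offer{done: offer{done: offer{retry: send[Unit].Y, data: send[Unit].end, stop: offer{ack: Y, err: Y, retry: Y}}, data: select{stop: offer{err: end, done: Y}, done: offer{done: end, ack: Y, err: Y}}}, ack: send[Int].offer{ack: recv[Str].end, data: offer{data: Y, retry: Y}}}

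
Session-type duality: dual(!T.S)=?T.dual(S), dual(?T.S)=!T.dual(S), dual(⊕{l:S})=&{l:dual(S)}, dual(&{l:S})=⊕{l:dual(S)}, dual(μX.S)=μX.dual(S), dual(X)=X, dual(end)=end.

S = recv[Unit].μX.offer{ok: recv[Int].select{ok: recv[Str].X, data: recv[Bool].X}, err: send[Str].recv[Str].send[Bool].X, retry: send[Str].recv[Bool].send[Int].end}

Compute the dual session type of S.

recv[Unit] → send[Unit]
  μX → μX  (rec unchanged)
    offer{ok,err,retry} → select{ok,err,retry}  (external→internal)
      case ok:
        recv[Int] → send[Int]
          select{ok,data} → offer{ok,data}  (internal→external)
            case ok:
              recv[Str] → send[Str]
                dual(X) = X
            case data:
              recv[Bool] → send[Bool]
                dual(X) = X
      case err:
        send[Str] → recv[Str]
          recv[Str] → send[Str]
            send[Bool] → recv[Bool]
              dual(X) = X
      case retry:
        send[Str] → recv[Str]
          recv[Bool] → send[Bool]
            send[Int] → recv[Int]
              dual(end) = end

send[Unit].μX.select{ok: send[Int].offer{ok: send[Str].X, data: send[Bool].X}, err: recv[Str].send[Str].recv[Bool].X, retry: recv[Str].send[Bool].recv[Int].end}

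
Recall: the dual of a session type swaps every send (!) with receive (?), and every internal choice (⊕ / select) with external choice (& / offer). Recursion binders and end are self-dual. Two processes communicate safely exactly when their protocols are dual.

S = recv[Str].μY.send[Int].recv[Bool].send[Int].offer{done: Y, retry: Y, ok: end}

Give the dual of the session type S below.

send[Str].μY.recv[Int].send[Bool].recv[Int].select{done: Y, retry: Y, ok: end}

recv[Str] → send[Str]
  μY → μY  (μ self-dual)
    send[Int] → recv[Int]
      recv[Bool] → send[Bool]
        send[Int] → recv[Int]
          offer{done,retry,ok} → select{done,retry,ok}  (&→⊕)
            • done:
              dual(Y) = Y
            • retry:
              dual(Y) = Y
            • ok:
              dual(end) = end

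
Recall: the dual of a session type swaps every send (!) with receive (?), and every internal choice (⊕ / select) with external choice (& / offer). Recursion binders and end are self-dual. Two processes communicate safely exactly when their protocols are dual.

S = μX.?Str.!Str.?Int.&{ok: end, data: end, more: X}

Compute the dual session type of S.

μX ↦ μX  (binder kept)
  ?Str ↦ !Str
    !Str ↦ ?Str
      ?Int ↦ !Int
        &{ok,data,more} ↦ ⊕{ok,data,more}  (offer→select)
          • ok:
            end ↦ end
          • data:
            end ↦ end
          • more:
            X ↦ X

μX.!Str.?Str.!Int.⊕{ok: end, data: end, more: X}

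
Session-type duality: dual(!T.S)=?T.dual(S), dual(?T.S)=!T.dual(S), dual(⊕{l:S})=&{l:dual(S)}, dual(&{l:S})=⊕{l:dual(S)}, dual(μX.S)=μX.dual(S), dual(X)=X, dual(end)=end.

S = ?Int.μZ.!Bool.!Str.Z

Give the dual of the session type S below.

!Int.μZ.?Bool.?Str.Z

?Int → !Int
  μZ → μZ  (μ self-dual)
    !Bool → ?Bool
      !Str → ?Str
        Z ↦ Z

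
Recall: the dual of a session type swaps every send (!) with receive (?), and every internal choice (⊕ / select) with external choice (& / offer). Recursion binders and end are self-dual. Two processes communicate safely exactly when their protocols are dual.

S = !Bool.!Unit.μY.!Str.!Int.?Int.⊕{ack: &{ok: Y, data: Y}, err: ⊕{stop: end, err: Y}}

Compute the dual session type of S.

!Bool = ?Bool
  !Unit = ?Unit
    μY = μY  (binder kept)
      !Str = ?Str
        !Int = ?Int
          ?Int = !Int
            ⊕{ack,err} = &{ack,err}  (internal→external)
              case ack:
                &{ok,data} = ⊕{ok,data}  (&→⊕)
                  case ok:
                    Y ↦ Y
                  case data:
                    Y ↦ Y
              case err:
                ⊕{stop,err} = &{stop,err}  (internal→external)
                  case stop:
                    end ↦ end
                  case err:
                    Y ↦ Y

?Bool.?Unit.μY.?Str.?Int.!Int.&{ack: ⊕{ok: Y, data: Y}, err: &{stop: end, err: Y}}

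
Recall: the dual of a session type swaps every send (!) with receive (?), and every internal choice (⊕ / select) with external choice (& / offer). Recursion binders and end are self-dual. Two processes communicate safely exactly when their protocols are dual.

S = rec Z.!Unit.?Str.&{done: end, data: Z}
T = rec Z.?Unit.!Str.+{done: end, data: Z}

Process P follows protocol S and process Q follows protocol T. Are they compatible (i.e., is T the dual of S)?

YES

rec Z | rec Z  match (rec unchanged)
  !Unit | ?Unit  match
    ?Str | !Str  match
      &{done,data} | +{done,data}  match label sets agree
        [done]
          end | end  match
        [data]
          Z | Z  match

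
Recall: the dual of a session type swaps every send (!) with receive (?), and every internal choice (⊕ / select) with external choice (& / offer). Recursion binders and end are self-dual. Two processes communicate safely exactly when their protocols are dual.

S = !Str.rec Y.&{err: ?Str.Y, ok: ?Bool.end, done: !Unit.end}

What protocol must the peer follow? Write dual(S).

!Str = ?Str
  rec Y = rec Y  (μ self-dual)
    &{err,ok,done} = +{err,ok,done}  (offer→select)
      [err]
        ?Str = !Str
          Y ↦ Y
      [ok]
        ?Bool = !Bool
          end ↦ end
      [done]
        !Unit = ?Unit
          end ↦ end

?Str.rec Y.+{err: !Str.Y, ok: !Bool.end, done: ?Unit.end}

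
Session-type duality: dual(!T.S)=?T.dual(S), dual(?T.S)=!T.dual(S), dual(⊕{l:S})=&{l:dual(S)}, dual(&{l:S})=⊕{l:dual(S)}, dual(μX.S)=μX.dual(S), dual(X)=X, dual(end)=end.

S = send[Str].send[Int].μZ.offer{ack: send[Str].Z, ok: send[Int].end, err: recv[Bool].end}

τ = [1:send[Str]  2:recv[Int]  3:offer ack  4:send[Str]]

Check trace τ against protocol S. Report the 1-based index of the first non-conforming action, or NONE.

[1] send[Str]  ✓  residual = send[Int].μZ.…
[2] got recv[Int], protocol expects send[Int]  ✗

2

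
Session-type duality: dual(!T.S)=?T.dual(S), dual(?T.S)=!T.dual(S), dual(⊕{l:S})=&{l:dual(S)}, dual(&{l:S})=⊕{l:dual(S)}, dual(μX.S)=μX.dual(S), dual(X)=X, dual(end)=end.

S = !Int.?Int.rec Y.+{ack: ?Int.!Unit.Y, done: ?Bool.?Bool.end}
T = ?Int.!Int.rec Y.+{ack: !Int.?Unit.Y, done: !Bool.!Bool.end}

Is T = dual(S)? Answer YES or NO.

NO

!Int ‖ ?Int  ok
  ?Int ‖ !Int  ok
    rec Y ‖ rec Y  ok (binder kept)
      +{ack,done} ‖ +{ack,done}  ✗ choice polarity not flipped — not dual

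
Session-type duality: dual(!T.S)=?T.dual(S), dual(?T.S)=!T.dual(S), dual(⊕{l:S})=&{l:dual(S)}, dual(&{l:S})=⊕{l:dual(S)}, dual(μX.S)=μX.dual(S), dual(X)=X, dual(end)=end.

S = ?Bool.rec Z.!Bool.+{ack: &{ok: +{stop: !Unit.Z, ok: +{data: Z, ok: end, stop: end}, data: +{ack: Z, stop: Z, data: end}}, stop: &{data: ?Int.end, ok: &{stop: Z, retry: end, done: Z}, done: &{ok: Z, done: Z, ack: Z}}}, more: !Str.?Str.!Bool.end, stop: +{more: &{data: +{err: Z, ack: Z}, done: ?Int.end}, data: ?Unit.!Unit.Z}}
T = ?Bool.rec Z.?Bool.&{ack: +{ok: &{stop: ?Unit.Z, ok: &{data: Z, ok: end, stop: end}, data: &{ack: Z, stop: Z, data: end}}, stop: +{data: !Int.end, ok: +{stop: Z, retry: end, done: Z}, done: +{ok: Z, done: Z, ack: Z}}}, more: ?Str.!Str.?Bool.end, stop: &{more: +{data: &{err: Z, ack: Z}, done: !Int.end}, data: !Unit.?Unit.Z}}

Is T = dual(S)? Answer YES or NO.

?Bool ‖ ?Bool  ✗ same direction on both sides — not dual

NO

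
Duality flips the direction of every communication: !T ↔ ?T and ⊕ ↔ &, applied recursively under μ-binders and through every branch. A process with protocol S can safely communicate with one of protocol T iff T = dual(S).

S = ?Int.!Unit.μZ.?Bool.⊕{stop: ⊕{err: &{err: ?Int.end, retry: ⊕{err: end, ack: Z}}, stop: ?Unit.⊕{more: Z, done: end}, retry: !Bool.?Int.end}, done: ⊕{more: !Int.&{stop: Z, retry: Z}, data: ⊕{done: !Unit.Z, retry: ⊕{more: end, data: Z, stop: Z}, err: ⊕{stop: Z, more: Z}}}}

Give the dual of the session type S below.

?Int = !Int
  !Unit = ?Unit
    μZ = μZ  (binder kept)
      ?Bool = !Bool
        ⊕{stop,done} = &{stop,done}  (internal→external)
          [stop]
            ⊕{err,stop,retry} = &{err,stop,retry}  (internal→external)
              [err]
                &{err,retry} = ⊕{err,retry}  (&→⊕)
                  [err]
                    ?Int = !Int
                      end self-dual
                  [retry]
                    ⊕{err,ack} = &{err,ack}  (internal→external)
                      [err]
                        end self-dual
                      [ack]
                        Z self-dual
              [stop]
                ?Unit = !Unit
                  ⊕{more,done} = &{more,done}  (internal→external)
                    [more]
                      Z self-dual
                    [done]
                      end self-dual
              [retry]
                !Bool = ?Bool
                  ?Int = !Int
                    end self-dual
          [done]
            ⊕{more,data} = &{more,data}  (internal→external)
              [more]
                !Int = ?Int
                  &{stop,retry} = ⊕{stop,retry}  (&→⊕)
                    [stop]
                      Z self-dual
                    [retry]
                      Z self-dual
              [data]
                ⊕{done,retry,err} = &{done,retry,err}  (internal→external)
                  [done]
                    !Unit = ?Unit
                      Z self-dual
                  [retry]
                    ⊕{more,data,stop} = &{more,data,stop}  (internal→external)
                      [more]
                        end self-dual
                      [data]
                        Z self-dual
                      [stop]
                        Z self-dual
                  [err]
                    ⊕{stop,more} = &{stop,more}  (internal→external)
                      [stop]
                        Z self-dual
                      [more]
                        Z self-dual

!Int.?Unit.μZ.!Bool.&{stop: &{err: ⊕{err: !Int.end, retry: &{err: end, ack: Z}}, stop: !Unit.&{more: Z, done: end}, retry: ?Bool.!Int.end}, done: &{more: ?Int.⊕{stop: Z, retry: Z}, data: &{done: ?Unit.Z, retry: &{more: end, data: Z, stop: Z}, err: &{stop: Z, more: Z}}}}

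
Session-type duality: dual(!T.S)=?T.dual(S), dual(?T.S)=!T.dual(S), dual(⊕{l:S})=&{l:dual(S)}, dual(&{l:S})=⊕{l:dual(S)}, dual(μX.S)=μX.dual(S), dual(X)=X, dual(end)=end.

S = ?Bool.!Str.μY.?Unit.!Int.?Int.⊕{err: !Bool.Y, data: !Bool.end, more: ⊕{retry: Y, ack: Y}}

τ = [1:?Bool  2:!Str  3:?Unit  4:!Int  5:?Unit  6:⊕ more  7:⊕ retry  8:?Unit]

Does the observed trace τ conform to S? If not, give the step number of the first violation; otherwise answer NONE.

5

@1 ?Bool  match  state: !Str.μY.…
@2 !Str  match  state: μY.…
@3 ?Unit  match  state: !Int.?Int.⊕{err: !Bool.μY.…, data: !Bool.end, more: ⊕{retry: μY.…, ack: μY.…}}
@4 !Int  match  state: ?Int.⊕{err: !Bool.μY.…, data: !Bool.end, more: ⊕{retry: μY.…, ack: μY.…}}
@5 got ?Unit, protocol expects ?Int  ✗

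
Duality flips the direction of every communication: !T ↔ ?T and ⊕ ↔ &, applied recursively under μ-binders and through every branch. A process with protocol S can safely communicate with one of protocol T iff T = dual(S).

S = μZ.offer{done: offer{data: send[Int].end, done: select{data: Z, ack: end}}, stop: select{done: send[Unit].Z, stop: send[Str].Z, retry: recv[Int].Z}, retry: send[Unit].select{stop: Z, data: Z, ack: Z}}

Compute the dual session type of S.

μZ → μZ  (rec unchanged)
  offer{done,stop,retry} → select{done,stop,retry}  (external→internal)
    • done:
      offer{data,done} → select{data,done}  (external→internal)
        • data:
          send[Int] → recv[Int]
            dual(end) = end
        • done:
          select{data,ack} → offer{data,ack}  (select→offer)
            • data:
              dual(Z) = Z
            • ack:
              dual(end) = end
    • stop:
      select{done,stop,retry} → offer{done,stop,retry}  (select→offer)
        • done:
          send[Unit] → recv[Unit]
            dual(Z) = Z
        • stop:
          send[Str] → recv[Str]
            dual(Z) = Z
        • retry:
          recv[Int] → send[Int]
            dual(Z) = Z
    • retry:
      send[Unit] → recv[Unit]
        select{stop,data,ack} → offer{stop,data,ack}  (select→offer)
          • stop:
            dual(Z) = Z
          • data:
            dual(Z) = Z
          • ack:
            dual(Z) = Z

μZ.select{done: select{data: recv[Int].end, done: offer{data: Z, ack: end}}, stop: offer{done: recv[Unit].Z, stop: recv[Str].Z, retry: send[Int].Z}, retry: recv[Unit].offer{stop: Z, data: Z, ack: Z}}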